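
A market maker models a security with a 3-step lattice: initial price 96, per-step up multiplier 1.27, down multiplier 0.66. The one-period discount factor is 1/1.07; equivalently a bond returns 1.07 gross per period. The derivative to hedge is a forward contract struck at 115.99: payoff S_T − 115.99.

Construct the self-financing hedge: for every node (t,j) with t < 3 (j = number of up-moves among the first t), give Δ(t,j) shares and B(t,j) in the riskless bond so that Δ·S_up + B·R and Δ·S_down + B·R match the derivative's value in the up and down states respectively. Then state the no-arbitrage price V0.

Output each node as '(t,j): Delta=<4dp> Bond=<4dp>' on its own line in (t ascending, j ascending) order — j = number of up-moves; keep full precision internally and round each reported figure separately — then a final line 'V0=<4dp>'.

Under the risk-neutral measure, an up-move has probability p* = (R−d)/(u−d) = 0.6721 and values discount at R = 1.07.
Payoff layer (t=3): V(3,0)=-88.3904, V(3,1)=-62.8816, V(3,2)=-13.7967, V(3,3)=80.6548
  t=2,j=0: stock 41.8176 → up 53.1084 (V=-62.8816), down 27.5996 (V=-88.3904). Price -66.5843; hedge Δ=1.0000, bond B=-108.4019.
  t=2,j=1: stock 80.4672 → up 102.1933 (V=-13.7967), down 53.1084 (V=-62.8816). Price -27.9347; hedge Δ=1.0000, bond B=-108.4019.
  t=2,j=2: stock 154.8384 → up 196.6448 (V=80.6548), down 102.1933 (V=-13.7967). Price 46.4365; hedge Δ=1.0000, bond B=-108.4019.
  t=1,j=0: stock 63.3600 → up 80.4672 (V=-27.9347), down 41.8176 (V=-66.5843). Price -37.9502; hedge Δ=1.0000, bond B=-101.3102.
  t=1,j=1: stock 121.9200 → up 154.8384 (V=46.4365), down 80.4672 (V=-27.9347). Price 20.6098; hedge Δ=1.0000, bond B=-101.3102.
  t=0,j=0: stock 96.0000 → up 121.9200 (V=20.6098), down 63.3600 (V=-37.9502). Price 1.3176; hedge Δ=1.0000, bond B=-94.6824.
Root portfolio cost Δ·96+B reproduces V0=1.3176.

(0,0): Delta=1.0000 Bond=-94.6824
(1,0): Delta=1.0000 Bond=-101.3102
(1,1): Delta=1.0000 Bond=-101.3102
(2,0): Delta=1.0000 Bond=-108.4019
(2,1): Delta=1.0000 Bond=-108.4019
(2,2): Delta=1.0000 Bond=-108.4019
V0=1.3176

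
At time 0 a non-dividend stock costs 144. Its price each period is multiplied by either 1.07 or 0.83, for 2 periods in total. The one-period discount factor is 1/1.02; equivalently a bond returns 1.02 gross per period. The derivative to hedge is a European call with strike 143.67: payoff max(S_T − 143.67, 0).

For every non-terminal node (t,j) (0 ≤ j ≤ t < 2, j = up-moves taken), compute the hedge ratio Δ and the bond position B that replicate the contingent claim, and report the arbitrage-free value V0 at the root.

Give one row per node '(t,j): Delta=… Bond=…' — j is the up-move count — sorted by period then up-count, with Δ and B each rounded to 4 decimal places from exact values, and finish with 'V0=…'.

(0,0): Delta=0.4760 Bond=-55.7769
(1,0): Delta=0.0000 Bond=0.0000
(1,1): Delta=0.5732 Bond=-71.8642
V0=12.7682

Since d<R<u, set p* = (R−d)/(u−d) = 0.7917; price each node as the discounted p*-expectation of its children.
At expiry t=2: V(2,0)=0.0000, V(2,1)=0.0000, V(2,2)=21.1956
(1,0): S=119.5200. Δ = (V_up−V_dn)/(S_up−S_dn) = (0.0000−0.0000)/(127.8864−99.2016) = 0.0000. V = [p*·0.0000 + (1−p*)·0.0000]/1.02 = 0.0000. B = V − Δ·S = 0.0000.
(1,1): S=154.0800. Δ = (V_up−V_dn)/(S_up−S_dn) = (21.1956−0.0000)/(164.8656−127.8864) = 0.5732. V = [p*·21.1956 + (1−p*)·0.0000]/1.02 = 16.4508. B = V − Δ·S = -71.8642.
(0,0): S=144.0000. Δ = (V_up−V_dn)/(S_up−S_dn) = (16.4508−0.0000)/(154.0800−119.5200) = 0.4760. V = [p*·16.4508 + (1−p*)·0.0000]/1.02 = 12.7682. B = V − Δ·S = -55.7769.
Each (Δ,B) replicates both successor values, so the strategy is self-financing and V0 is arbitrage-free.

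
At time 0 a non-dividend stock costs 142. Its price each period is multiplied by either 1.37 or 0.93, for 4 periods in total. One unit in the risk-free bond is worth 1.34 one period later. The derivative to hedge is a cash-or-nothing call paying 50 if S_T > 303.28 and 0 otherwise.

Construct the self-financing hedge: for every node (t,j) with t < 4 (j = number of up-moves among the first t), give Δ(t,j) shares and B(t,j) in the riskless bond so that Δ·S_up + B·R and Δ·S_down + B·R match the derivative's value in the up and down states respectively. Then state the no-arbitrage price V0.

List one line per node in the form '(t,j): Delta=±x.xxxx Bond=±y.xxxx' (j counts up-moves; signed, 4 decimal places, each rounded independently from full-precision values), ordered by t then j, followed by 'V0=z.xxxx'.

The replicating-portfolio and risk-neutral prices coincide; use p* = (1.34−0.93)/(1.37−0.93) = 0.9318 for the latter.
Terminal values V(4,·): V(4,0)=0.0000, V(4,1)=0.0000, V(4,2)=0.0000, V(4,3)=50.0000, V(4,4)=50.0000
  t=3,j=0: stock 114.2187 → up 156.4796 (V=0.0000), down 106.2234 (V=0.0000). Price 0.0000; hedge Δ=0.0000, bond B=0.0000.
  t=3,j=1: stock 168.2576 → up 230.5130 (V=0.0000), down 156.4796 (V=0.0000). Price 0.0000; hedge Δ=0.0000, bond B=0.0000.
  t=3,j=2: stock 247.8634 → up 339.5729 (V=50.0000), down 230.5130 (V=0.0000). Price 34.7693; hedge Δ=0.4585, bond B=-78.8670.
  t=3,j=3: stock 365.1321 → up 500.2310 (V=50.0000), down 339.5729 (V=50.0000). Price 37.3134; hedge Δ=0.0000, bond B=37.3134.
  t=2,j=0: stock 122.8158 → up 168.2576 (V=0.0000), down 114.2187 (V=0.0000). Price 0.0000; hedge Δ=0.0000, bond B=0.0000.
  t=2,j=1: stock 180.9222 → up 247.8634 (V=34.7693), down 168.2576 (V=0.0000). Price 24.1781; hedge Δ=0.4368, bond B=-54.8431.
  t=2,j=2: stock 266.5198 → up 365.1321 (V=37.3134), down 247.8634 (V=34.7693). Price 27.7164; hedge Δ=0.0217, bond B=21.9344.
  t=1,j=0: stock 132.0600 → up 180.9222 (V=24.1781), down 122.8158 (V=0.0000). Price 16.8132; hedge Δ=0.4161, bond B=-38.1372.
  t=1,j=1: stock 194.5400 → up 266.5198 (V=27.7164), down 180.9222 (V=24.1781). Price 20.5038; hedge Δ=0.0413, bond B=12.4623.
  t=0,j=0: stock 142.0000 → up 194.5400 (V=20.5038), down 132.0600 (V=16.8132). Price 15.1136; hedge Δ=0.0591, bond B=6.7257.
Each (Δ,B) replicates both successor values, so the strategy is self-financing and V0 is arbitrage-free.

(0,0): Delta=0.0591 Bond=6.7257
(1,0): Delta=0.4161 Bond=-38.1372
(1,1): Delta=0.0413 Bond=12.4623
(2,0): Delta=0.0000 Bond=0.0000
(2,1): Delta=0.4368 Bond=-54.8431
(2,2): Delta=0.0217 Bond=21.9344
(3,0): Delta=0.0000 Bond=0.0000
(3,1): Delta=0.0000 Bond=0.0000
(3,2): Delta=0.4585 Bond=-78.8670
(3,3): Delta=0.0000 Bond=37.3134
V0=15.1136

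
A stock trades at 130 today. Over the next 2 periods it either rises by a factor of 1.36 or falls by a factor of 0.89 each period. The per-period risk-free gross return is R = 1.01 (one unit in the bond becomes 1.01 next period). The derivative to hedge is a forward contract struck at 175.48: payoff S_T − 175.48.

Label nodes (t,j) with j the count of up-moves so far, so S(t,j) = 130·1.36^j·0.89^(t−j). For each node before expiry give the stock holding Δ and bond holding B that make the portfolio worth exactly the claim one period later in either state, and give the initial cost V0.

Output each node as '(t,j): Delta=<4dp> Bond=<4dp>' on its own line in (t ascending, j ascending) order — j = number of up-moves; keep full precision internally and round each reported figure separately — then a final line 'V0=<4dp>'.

The replicating-portfolio and risk-neutral prices coincide; use p* = (1.01−0.89)/(1.36−0.89) = 0.2553 for the latter.
At expiry t=2: V(2,0)=-72.5070, V(2,1)=-18.1280, V(2,2)=64.9680
  t=1,j=0: stock 115.7000 → up 157.3520 (V=-18.1280), down 102.9730 (V=-72.5070). Price -58.0426; hedge Δ=1.0000, bond B=-173.7426.
  t=1,j=1: stock 176.8000 → up 240.4480 (V=64.9680), down 157.3520 (V=-18.1280). Price 3.0574; hedge Δ=1.0000, bond B=-173.7426.
  t=0,j=0: stock 130.0000 → up 176.8000 (V=3.0574), down 115.7000 (V=-58.0426). Price -42.0224; hedge Δ=1.0000, bond B=-172.0224.
Self-financing check: at every node Δ·S+B equals the discounted successor values.

(0,0): Delta=1.0000 Bond=-172.0224
(1,0): Delta=1.0000 Bond=-173.7426
(1,1): Delta=1.0000 Bond=-173.7426
V0=-42.0224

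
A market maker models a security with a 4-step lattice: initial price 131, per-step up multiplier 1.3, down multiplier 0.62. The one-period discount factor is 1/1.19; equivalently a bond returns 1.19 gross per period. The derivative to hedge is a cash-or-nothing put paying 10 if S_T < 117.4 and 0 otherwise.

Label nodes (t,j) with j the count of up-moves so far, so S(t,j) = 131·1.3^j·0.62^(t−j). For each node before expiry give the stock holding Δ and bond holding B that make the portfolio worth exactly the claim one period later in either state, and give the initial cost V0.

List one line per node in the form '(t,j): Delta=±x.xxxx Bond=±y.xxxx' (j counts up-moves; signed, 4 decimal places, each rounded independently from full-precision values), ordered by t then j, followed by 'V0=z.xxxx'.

Risk-neutral probability p* = (R−d)/(u−d) = (1.19−0.62)/(1.3−0.62) = 0.8382.
Terminal values V(4,·): V(4,0)=10.0000, V(4,1)=10.0000, V(4,2)=10.0000, V(4,3)=0.0000, V(4,4)=0.0000
  t=3,j=0: stock 31.2210 → up 40.5873 (V=10.0000), down 19.3570 (V=10.0000). Price 8.4034; hedge Δ=0.0000, bond B=8.4034.
  t=3,j=1: stock 65.4633 → up 85.1023 (V=10.0000), down 40.5873 (V=10.0000). Price 8.4034; hedge Δ=0.0000, bond B=8.4034.
  t=3,j=2: stock 137.2618 → up 178.4403 (V=0.0000), down 85.1023 (V=10.0000). Price 1.3594; hedge Δ=-0.1071, bond B=16.0652.
  t=3,j=3: stock 287.8070 → up 374.1491 (V=0.0000), down 178.4403 (V=0.0000). Price 0.0000; hedge Δ=0.0000, bond B=0.0000.
  t=2,j=0: stock 50.3564 → up 65.4633 (V=8.4034), down 31.2210 (V=8.4034). Price 7.0616; hedge Δ=0.0000, bond B=7.0616.
  t=2,j=1: stock 105.5860 → up 137.2618 (V=1.3594), down 65.4633 (V=8.4034). Price 2.0999; hedge Δ=-0.0981, bond B=12.4587.
  t=2,j=2: stock 221.3900 → up 287.8070 (V=0.0000), down 137.2618 (V=1.3594). Price 0.1848; hedge Δ=-0.0090, bond B=2.1839.
  t=1,j=0: stock 81.2200 → up 105.5860 (V=2.0999), down 50.3564 (V=7.0616). Price 2.4391; hedge Δ=-0.0898, bond B=9.7358.
  t=1,j=1: stock 170.3000 → up 221.3900 (V=0.1848), down 105.5860 (V=2.0999). Price 0.4156; hedge Δ=-0.0165, bond B=3.2319.
  t=0,j=0: stock 131.0000 → up 170.3000 (V=0.4156), down 81.2200 (V=2.4391). Price 0.6243; hedge Δ=-0.0227, bond B=3.6000.
Check: Δ(0,0)·S0 + B(0,0) = 0.6243 = V0.

(0,0): Delta=-0.0227 Bond=3.6000
(1,0): Delta=-0.0898 Bond=9.7358
(1,1): Delta=-0.0165 Bond=3.2319
(2,0): Delta=0.0000 Bond=7.0616
(2,1): Delta=-0.0981 Bond=12.4587
(2,2): Delta=-0.0090 Bond=2.1839
(3,0): Delta=0.0000 Bond=8.4034
(3,1): Delta=0.0000 Bond=8.4034
(3,2): Delta=-0.1071 Bond=16.0652
(3,3): Delta=0.0000 Bond=0.0000
V0=0.6243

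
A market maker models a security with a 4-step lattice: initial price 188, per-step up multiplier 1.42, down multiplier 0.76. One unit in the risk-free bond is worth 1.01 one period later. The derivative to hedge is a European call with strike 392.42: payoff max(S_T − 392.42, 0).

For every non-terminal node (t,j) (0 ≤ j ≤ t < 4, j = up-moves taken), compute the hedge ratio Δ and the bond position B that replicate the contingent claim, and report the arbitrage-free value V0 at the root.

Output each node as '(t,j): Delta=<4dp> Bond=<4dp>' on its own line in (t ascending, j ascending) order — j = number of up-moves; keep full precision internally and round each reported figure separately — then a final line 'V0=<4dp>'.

(0,0): Delta=0.1859 Bond=-25.4328
(1,0): Delta=0.0249 Bond=-2.6759
(1,1): Delta=0.3273 Bond=-63.4255
(2,0): Delta=0.0000 Bond=0.0000
(2,1): Delta=0.0467 Bond=-7.1349
(2,2): Delta=0.5736 Bond=-157.4164
(3,0): Delta=0.0000 Bond=0.0000
(3,1): Delta=0.0000 Bond=0.0000
(3,2): Delta=0.0878 Bond=-19.0246
(3,3): Delta=1.0000 Bond=-388.5347
V0=9.5242

Since d<R<u, set p* = (R−d)/(u−d) = 0.3788; price each node as the discounted p*-expectation of its children.
Terminal values V(4,·): V(4,0)=0.0000, V(4,1)=0.0000, V(4,2)=0.0000, V(4,3)=16.6866, V(4,4)=371.9634
  t=3,j=0: stock 82.5275 → up 117.1890 (V=0.0000), down 62.7209 (V=0.0000). Price 0.0000; hedge Δ=0.0000, bond B=0.0000.
  t=3,j=1: stock 154.1961 → up 218.9585 (V=0.0000), down 117.1890 (V=0.0000). Price 0.0000; hedge Δ=0.0000, bond B=0.0000.
  t=3,j=2: stock 288.1032 → up 409.1066 (V=16.6866), down 218.9585 (V=0.0000). Price 6.2581; hedge Δ=0.0878, bond B=-19.0246.
  t=3,j=3: stock 538.2981 → up 764.3834 (V=371.9634), down 409.1066 (V=16.6866). Price 149.7635; hedge Δ=1.0000, bond B=-388.5347.
  t=2,j=0: stock 108.5888 → up 154.1961 (V=0.0000), down 82.5275 (V=0.0000). Price 0.0000; hedge Δ=0.0000, bond B=0.0000.
  t=2,j=1: stock 202.8896 → up 288.1032 (V=6.2581), down 154.1961 (V=0.0000). Price 2.3470; hedge Δ=0.0467, bond B=-7.1349.
  t=2,j=2: stock 379.0832 → up 538.2981 (V=149.7635), down 288.1032 (V=6.2581). Price 60.0160; hedge Δ=0.5736, bond B=-157.4164.
  t=1,j=0: stock 142.8800 → up 202.8896 (V=2.3470), down 108.5888 (V=0.0000). Price 0.8802; hedge Δ=0.0249, bond B=-2.6759.
  t=1,j=1: stock 266.9600 → up 379.0832 (V=60.0160), down 202.8896 (V=2.3470). Price 23.9518; hedge Δ=0.3273, bond B=-63.4255.
  t=0,j=0: stock 188.0000 → up 266.9600 (V=23.9518), down 142.8800 (V=0.8802). Price 9.5242; hedge Δ=0.1859, bond B=-25.4328.
Self-financing check: at every node Δ·S+B equals the discounted successor values.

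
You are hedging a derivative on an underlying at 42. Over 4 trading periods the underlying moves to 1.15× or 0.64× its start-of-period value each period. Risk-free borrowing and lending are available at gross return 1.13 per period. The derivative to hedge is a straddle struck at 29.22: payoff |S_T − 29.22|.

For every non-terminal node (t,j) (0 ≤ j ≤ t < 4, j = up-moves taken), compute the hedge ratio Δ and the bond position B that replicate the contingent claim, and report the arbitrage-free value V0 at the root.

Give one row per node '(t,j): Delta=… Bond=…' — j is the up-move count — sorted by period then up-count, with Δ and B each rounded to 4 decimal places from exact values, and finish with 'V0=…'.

Risk-neutral probability p* = (R−d)/(u−d) = (1.13−0.64)/(1.15−0.64) = 0.9608.
Terminal values V(4,·): V(4,0)=22.1736, V(4,1)=16.5584, V(4,2)=6.4688, V(4,3)=11.6611, V(4,4)=44.2383
Node (3,0) S=11.0100: V=(p*·16.5584+(1−p*)·22.1736)/1.13=14.8484; Δ=(16.5584−22.1736)/(12.6616−7.0464)=-1.0000; B=V−Δ·S=25.8584
Node (3,1) S=19.7837: V=(p*·6.4688+(1−p*)·16.5584)/1.13=6.0747; Δ=(6.4688−16.5584)/(22.7512−12.6616)=-1.0000; B=V−Δ·S=25.8584
Node (3,2) S=35.5488: V=(p*·11.6611+(1−p*)·6.4688)/1.13=10.1394; Δ=(11.6611−6.4688)/(40.8811−22.7512)=0.2864; B=V−Δ·S=-0.0417
Node (3,3) S=63.8767: V=(p*·44.2383+(1−p*)·11.6611)/1.13=38.0183; Δ=(44.2383−11.6611)/(73.4583−40.8811)=1.0000; B=V−Δ·S=-25.8584
Node (2,0) S=17.2032: V=(p*·6.0747+(1−p*)·14.8484)/1.13=5.6803; Δ=(6.0747−14.8484)/(19.7837−11.0100)=-1.0000; B=V−Δ·S=22.8835
Node (2,1) S=30.9120: V=(p*·10.1394+(1−p*)·6.0747)/1.13=8.8318; Δ=(10.1394−6.0747)/(35.5488−19.7837)=0.2578; B=V−Δ·S=0.8619
Node (2,2) S=55.5450: V=(p*·38.0183+(1−p*)·10.1394)/1.13=32.6770; Δ=(38.0183−10.1394)/(63.8767−35.5488)=0.9842; B=V−Δ·S=-21.9876
Node (1,0) S=26.8800: V=(p*·8.8318+(1−p*)·5.6803)/1.13=7.7064; Δ=(8.8318−5.6803)/(30.9120−17.2032)=0.2299; B=V−Δ·S=1.5270
Node (1,1) S=48.3000: V=(p*·32.6770+(1−p*)·8.8318)/1.13=28.0902; Δ=(32.6770−8.8318)/(55.5450−30.9120)=0.9680; B=V−Δ·S=-18.6651
Node (0,0) S=42.0000: V=(p*·28.0902+(1−p*)·7.7064)/1.13=24.1512; Δ=(28.0902−7.7064)/(48.3000−26.8800)=0.9516; B=V−Δ·S=-15.8170
Self-financing check: at every node Δ·S+B equals the discounted successor values.

(0,0): Delta=0.9516 Bond=-15.8170
(1,0): Delta=0.2299 Bond=1.5270
(1,1): Delta=0.9680 Bond=-18.6651
(2,0): Delta=-1.0000 Bond=22.8835
(2,1): Delta=0.2578 Bond=0.8619
(2,2): Delta=0.9842 Bond=-21.9876
(3,0): Delta=-1.0000 Bond=25.8584
(3,1): Delta=-1.0000 Bond=25.8584
(3,2): Delta=0.2864 Bond=-0.0417
(3,3): Delta=1.0000 Bond=-25.8584
V0=24.1512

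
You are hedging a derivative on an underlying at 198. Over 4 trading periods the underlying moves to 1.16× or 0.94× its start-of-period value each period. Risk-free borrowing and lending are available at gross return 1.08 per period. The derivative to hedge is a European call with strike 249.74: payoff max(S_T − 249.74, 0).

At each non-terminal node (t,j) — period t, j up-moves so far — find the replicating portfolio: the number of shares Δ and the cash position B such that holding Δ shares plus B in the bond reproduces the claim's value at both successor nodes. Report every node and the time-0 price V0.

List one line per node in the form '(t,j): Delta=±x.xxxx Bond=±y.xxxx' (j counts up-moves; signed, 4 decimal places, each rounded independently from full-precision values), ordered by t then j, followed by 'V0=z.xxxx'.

Risk-neutral probability p* = (R−d)/(u−d) = (1.08−0.94)/(1.16−0.94) = 0.6364.
At expiry t=4: V(4,0)=0.0000, V(4,1)=0.0000, V(4,2)=0.0000, V(4,3)=40.7740, V(4,4)=108.7666
(3,0): S=164.4556. Δ = (V_up−V_dn)/(S_up−S_dn) = (0.0000−0.0000)/(190.7685−154.5883) = 0.0000. V = [p*·0.0000 + (1−p*)·0.0000]/1.08 = 0.0000. B = V − Δ·S = 0.0000.
(3,1): S=202.9452. Δ = (V_up−V_dn)/(S_up−S_dn) = (0.0000−0.0000)/(235.4165−190.7685) = 0.0000. V = [p*·0.0000 + (1−p*)·0.0000]/1.08 = 0.0000. B = V − Δ·S = 0.0000.
(3,2): S=250.4431. Δ = (V_up−V_dn)/(S_up−S_dn) = (40.7740−0.0000)/(290.5140−235.4165) = 0.7400. V = [p*·40.7740 + (1−p*)·0.0000]/1.08 = 24.0251. B = V − Δ·S = -161.3111.
(3,3): S=309.0574. Δ = (V_up−V_dn)/(S_up−S_dn) = (108.7666−40.7740)/(358.5066−290.5140) = 1.0000. V = [p*·108.7666 + (1−p*)·40.7740]/1.08 = 77.8167. B = V − Δ·S = -231.2407.
(2,0): S=174.9528. Δ = (V_up−V_dn)/(S_up−S_dn) = (0.0000−0.0000)/(202.9452−164.4556) = 0.0000. V = [p*·0.0000 + (1−p*)·0.0000]/1.08 = 0.0000. B = V − Δ·S = 0.0000.
(2,1): S=215.8992. Δ = (V_up−V_dn)/(S_up−S_dn) = (24.0251−0.0000)/(250.4431−202.9452) = 0.5058. V = [p*·24.0251 + (1−p*)·0.0000]/1.08 = 14.1562. B = V − Δ·S = -95.0486.
(2,2): S=266.4288. Δ = (V_up−V_dn)/(S_up−S_dn) = (77.8167−24.0251)/(309.0574−250.4431) = 0.9177. V = [p*·77.8167 + (1−p*)·24.0251]/1.08 = 53.9408. B = V − Δ·S = -190.5665.
(1,0): S=186.1200. Δ = (V_up−V_dn)/(S_up−S_dn) = (14.1562−0.0000)/(215.8992−174.9528) = 0.3457. V = [p*·14.1562 + (1−p*)·0.0000]/1.08 = 8.3412. B = V − Δ·S = -56.0051.
(1,1): S=229.6800. Δ = (V_up−V_dn)/(S_up−S_dn) = (53.9408−14.1562)/(266.4288−215.8992) = 0.7874. V = [p*·53.9408 + (1−p*)·14.1562]/1.08 = 36.5497. B = V − Δ·S = -144.2896.
(0,0): S=198.0000. Δ = (V_up−V_dn)/(S_up−S_dn) = (36.5497−8.3412)/(229.6800−186.1200) = 0.6476. V = [p*·36.5497 + (1−p*)·8.3412]/1.08 = 24.3445. B = V − Δ·S = -103.8760.
Check: Δ(0,0)·S0 + B(0,0) = 24.3445 = V0.

(0,0): Delta=0.6476 Bond=-103.8760
(1,0): Delta=0.3457 Bond=-56.0051
(1,1): Delta=0.7874 Bond=-144.2896
(2,0): Delta=0.0000 Bond=0.0000
(2,1): Delta=0.5058 Bond=-95.0486
(2,2): Delta=0.9177 Bond=-190.5665
(3,0): Delta=0.0000 Bond=0.0000
(3,1): Delta=0.0000 Bond=0.0000
(3,2): Delta=0.7400 Bond=-161.3111
(3,3): Delta=1.0000 Bond=-231.2407
V0=24.3445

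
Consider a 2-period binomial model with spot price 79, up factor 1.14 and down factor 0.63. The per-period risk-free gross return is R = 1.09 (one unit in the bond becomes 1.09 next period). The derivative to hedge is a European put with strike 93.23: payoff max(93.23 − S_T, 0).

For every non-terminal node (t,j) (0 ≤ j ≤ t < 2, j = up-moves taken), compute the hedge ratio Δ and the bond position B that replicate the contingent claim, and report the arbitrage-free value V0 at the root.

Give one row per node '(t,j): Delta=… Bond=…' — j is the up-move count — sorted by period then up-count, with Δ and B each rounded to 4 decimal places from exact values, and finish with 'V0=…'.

Since d<R<u, set p* = (R−d)/(u−d) = 0.9020; price each node as the discounted p*-expectation of its children.
At expiry t=2: V(2,0)=61.8749, V(2,1)=36.4922, V(2,2)=0.0000
Node (1,0) S=49.7700: V=(p*·36.4922+(1−p*)·61.8749)/1.09=35.7621; Δ=(36.4922−61.8749)/(56.7378−31.3551)=-1.0000; B=V−Δ·S=85.5321
Node (1,1) S=90.0600: V=(p*·0.0000+(1−p*)·36.4922)/1.09=3.2823; Δ=(0.0000−36.4922)/(102.6684−56.7378)=-0.7945; B=V−Δ·S=74.8356
Node (0,0) S=79.0000: V=(p*·3.2823+(1−p*)·35.7621)/1.09=5.9326; Δ=(3.2823−35.7621)/(90.0600−49.7700)=-0.8062; B=V−Δ·S=69.6186
Check: Δ(0,0)·S0 + B(0,0) = 5.9326 = V0.

(0,0): Delta=-0.8062 Bond=69.6186
(1,0): Delta=-1.0000 Bond=85.5321
(1,1): Delta=-0.7945 Bond=74.8356
V0=5.9326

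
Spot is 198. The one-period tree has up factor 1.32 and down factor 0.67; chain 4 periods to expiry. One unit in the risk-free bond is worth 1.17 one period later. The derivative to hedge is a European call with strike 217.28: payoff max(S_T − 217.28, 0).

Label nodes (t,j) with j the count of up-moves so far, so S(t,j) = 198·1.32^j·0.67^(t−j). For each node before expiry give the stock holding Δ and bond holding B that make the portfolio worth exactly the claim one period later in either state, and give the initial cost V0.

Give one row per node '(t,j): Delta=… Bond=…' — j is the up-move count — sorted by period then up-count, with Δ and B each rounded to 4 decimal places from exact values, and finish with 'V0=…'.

Since d<R<u, set p* = (R−d)/(u−d) = 0.7692; price each node as the discounted p*-expectation of its children.
Terminal values V(4,·): V(4,0)=0.0000, V(4,1)=0.0000, V(4,2)=0.0000, V(4,3)=87.8338, V(4,4)=383.8396
  t=3,j=0: stock 59.5511 → up 78.6074 (V=0.0000), down 39.8992 (V=0.0000). Price 0.0000; hedge Δ=0.0000, bond B=0.0000.
  t=3,j=1: stock 117.3245 → up 154.8683 (V=0.0000), down 78.6074 (V=0.0000). Price 0.0000; hedge Δ=0.0000, bond B=0.0000.
  t=3,j=2: stock 231.1468 → up 305.1138 (V=87.8338), down 154.8683 (V=0.0000). Price 57.7474; hedge Δ=0.5846, bond B=-77.3815.
  t=3,j=3: stock 455.3937 → up 601.1196 (V=383.8396), down 305.1138 (V=87.8338). Price 269.6843; hedge Δ=1.0000, bond B=-185.7094.
  t=2,j=0: stock 88.8822 → up 117.3245 (V=0.0000), down 59.5511 (V=0.0000). Price 0.0000; hedge Δ=0.0000, bond B=0.0000.
  t=2,j=1: stock 175.1112 → up 231.1468 (V=57.7474), down 117.3245 (V=0.0000). Price 37.9667; hedge Δ=0.5073, bond B=-50.8754.
  t=2,j=2: stock 344.9952 → up 455.3937 (V=269.6843), down 231.1468 (V=57.7474). Price 188.6972; hedge Δ=0.9451, bond B=-137.3595.
  t=1,j=0: stock 132.6600 → up 175.1112 (V=37.9667), down 88.8822 (V=0.0000). Price 24.9617; hedge Δ=0.4403, bond B=-33.4487.
  t=1,j=1: stock 261.3600 → up 344.9952 (V=188.6972), down 175.1112 (V=37.9667). Price 131.5498; hedge Δ=0.8873, bond B=-100.3433.
  t=0,j=0: stock 198.0000 → up 261.3600 (V=131.5498), down 132.6600 (V=24.9617). Price 91.4124; hedge Δ=0.8282, bond B=-72.5693.
Each (Δ,B) replicates both successor values, so the strategy is self-financing and V0 is arbitrage-free.

(0,0): Delta=0.8282 Bond=-72.5693
(1,0): Delta=0.4403 Bond=-33.4487
(1,1): Delta=0.8873 Bond=-100.3433
(2,0): Delta=0.0000 Bond=0.0000
(2,1): Delta=0.5073 Bond=-50.8754
(2,2): Delta=0.9451 Bond=-137.3595
(3,0): Delta=0.0000 Bond=0.0000
(3,1): Delta=0.0000 Bond=0.0000
(3,2): Delta=0.5846 Bond=-77.3815
(3,3): Delta=1.0000 Bond=-185.7094
V0=91.4124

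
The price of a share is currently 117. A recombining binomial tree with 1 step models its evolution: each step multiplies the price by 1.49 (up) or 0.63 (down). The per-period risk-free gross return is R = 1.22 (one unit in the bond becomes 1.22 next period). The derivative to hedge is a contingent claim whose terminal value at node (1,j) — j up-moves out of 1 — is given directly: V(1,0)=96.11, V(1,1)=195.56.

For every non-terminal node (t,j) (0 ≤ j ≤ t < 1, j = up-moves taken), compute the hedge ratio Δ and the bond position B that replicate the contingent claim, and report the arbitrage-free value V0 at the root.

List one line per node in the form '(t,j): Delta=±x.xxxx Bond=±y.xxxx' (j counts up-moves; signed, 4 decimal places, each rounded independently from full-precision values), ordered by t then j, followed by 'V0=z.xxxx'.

(0,0): Delta=0.9884 Bond=19.0632
V0=134.7027

Under the risk-neutral measure, an up-move has probability p* = (R−d)/(u−d) = 0.6860 and values discount at R = 1.22.
Terminal payoffs: V(1,0)=96.1100, V(1,1)=195.5600
(0,0): S=117.0000. Δ = (V_up−V_dn)/(S_up−S_dn) = (195.5600−96.1100)/(174.3300−73.7100) = 0.9884. V = [p*·195.5600 + (1−p*)·96.1100]/1.22 = 134.7027. B = V − Δ·S = 19.0632.
Check: Δ(0,0)·S0 + B(0,0) = 134.7027 = V0.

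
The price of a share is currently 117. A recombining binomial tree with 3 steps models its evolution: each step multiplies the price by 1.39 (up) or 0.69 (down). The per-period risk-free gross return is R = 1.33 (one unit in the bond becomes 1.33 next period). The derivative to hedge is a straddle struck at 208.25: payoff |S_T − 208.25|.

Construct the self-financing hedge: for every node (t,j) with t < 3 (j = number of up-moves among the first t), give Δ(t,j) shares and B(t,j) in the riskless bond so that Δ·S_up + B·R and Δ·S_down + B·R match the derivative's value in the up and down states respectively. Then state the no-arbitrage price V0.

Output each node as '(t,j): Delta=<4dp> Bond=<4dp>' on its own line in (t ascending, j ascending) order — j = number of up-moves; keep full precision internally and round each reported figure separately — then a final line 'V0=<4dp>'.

(0,0): Delta=0.2229 Bond=14.2906
(1,0): Delta=-1.0000 Bond=117.7285
(1,1): Delta=0.2798 Bond=9.7513
(2,0): Delta=-1.0000 Bond=156.5789
(2,1): Delta=-1.0000 Bond=156.5789
(2,2): Delta=0.3393 Bond=-0.4941
V0=40.3660

Under the risk-neutral measure, an up-move has probability p* = (R−d)/(u−d) = 0.9143 and values discount at R = 1.33.
Terminal values V(3,·): V(3,0)=169.8144, V(3,1)=130.8219, V(3,2)=52.2716, V(3,3)=105.9674
Node (2,0) S=55.7037: V=(p*·130.8219+(1−p*)·169.8144)/1.33=100.8752; Δ=(130.8219−169.8144)/(77.4281−38.4356)=-1.0000; B=V−Δ·S=156.5789
Node (2,1) S=112.2147: V=(p*·52.2716+(1−p*)·130.8219)/1.33=44.3642; Δ=(52.2716−130.8219)/(155.9784−77.4281)=-1.0000; B=V−Δ·S=156.5789
Node (2,2) S=226.0557: V=(p*·105.9674+(1−p*)·52.2716)/1.33=76.2142; Δ=(105.9674−52.2716)/(314.2174−155.9784)=0.3393; B=V−Δ·S=-0.4941
Node (1,0) S=80.7300: V=(p*·44.3642+(1−p*)·100.8752)/1.33=36.9985; Δ=(44.3642−100.8752)/(112.2147−55.7037)=-1.0000; B=V−Δ·S=117.7285
Node (1,1) S=162.6300: V=(p*·76.2142+(1−p*)·44.3642)/1.33=55.2513; Δ=(76.2142−44.3642)/(226.0557−112.2147)=0.2798; B=V−Δ·S=9.7513
Node (0,0) S=117.0000: V=(p*·55.2513+(1−p*)·36.9985)/1.33=40.3660; Δ=(55.2513−36.9985)/(162.6300−80.7300)=0.2229; B=V−Δ·S=14.2906
The time-0 hedge costs 40.3660, which is the no-arbitrage price.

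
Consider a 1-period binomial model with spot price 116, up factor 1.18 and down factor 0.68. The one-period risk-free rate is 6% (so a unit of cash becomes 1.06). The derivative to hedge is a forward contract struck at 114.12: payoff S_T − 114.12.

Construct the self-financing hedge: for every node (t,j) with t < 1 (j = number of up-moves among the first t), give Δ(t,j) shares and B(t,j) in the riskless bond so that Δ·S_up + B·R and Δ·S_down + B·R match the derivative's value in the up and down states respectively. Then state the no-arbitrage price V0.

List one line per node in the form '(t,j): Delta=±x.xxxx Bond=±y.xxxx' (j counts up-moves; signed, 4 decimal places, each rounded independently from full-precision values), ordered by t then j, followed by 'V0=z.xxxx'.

The replicating-portfolio and risk-neutral prices coincide; use p* = (1.06−0.68)/(1.18−0.68) = 0.7600 for the latter.
Terminal values V(1,·): V(1,0)=-35.2400, V(1,1)=22.7600
(0,0): S=116.0000. Δ = (V_up−V_dn)/(S_up−S_dn) = (22.7600−-35.2400)/(136.8800−78.8800) = 1.0000. V = [p*·22.7600 + (1−p*)·-35.2400]/1.06 = 8.3396. B = V − Δ·S = -107.6604.
Check: Δ(0,0)·S0 + B(0,0) = 8.3396 = V0.

(0,0): Delta=1.0000 Bond=-107.6604
V0=8.3396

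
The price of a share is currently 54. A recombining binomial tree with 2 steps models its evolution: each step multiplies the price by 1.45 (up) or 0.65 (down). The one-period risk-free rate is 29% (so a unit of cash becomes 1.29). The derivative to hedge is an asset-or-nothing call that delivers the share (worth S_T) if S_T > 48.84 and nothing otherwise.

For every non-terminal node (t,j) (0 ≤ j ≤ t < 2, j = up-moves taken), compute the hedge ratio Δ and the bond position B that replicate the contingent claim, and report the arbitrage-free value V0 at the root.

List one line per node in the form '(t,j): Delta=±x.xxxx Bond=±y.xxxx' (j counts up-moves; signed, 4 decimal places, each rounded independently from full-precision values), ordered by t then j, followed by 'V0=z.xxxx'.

(0,0): Delta=1.0819 Bond=-4.9699
(1,0): Delta=1.8125 Bond=-32.0560
(1,1): Delta=1.0000 Bond=0.0000
V0=53.4516

No-arbitrage ⇒ martingale measure with p* = (R−d)/(u−d) = 0.8000.
At expiry t=2: V(2,0)=0.0000, V(2,1)=50.8950, V(2,2)=113.5350
(1,0): S=35.1000. Δ = (V_up−V_dn)/(S_up−S_dn) = (50.8950−0.0000)/(50.8950−22.8150) = 1.8125. V = [p*·50.8950 + (1−p*)·0.0000]/1.29 = 31.5628. B = V − Δ·S = -32.0560.
(1,1): S=78.3000. Δ = (V_up−V_dn)/(S_up−S_dn) = (113.5350−50.8950)/(113.5350−50.8950) = 1.0000. V = [p*·113.5350 + (1−p*)·50.8950]/1.29 = 78.3000. B = V − Δ·S = 0.0000.
(0,0): S=54.0000. Δ = (V_up−V_dn)/(S_up−S_dn) = (78.3000−31.5628)/(78.3000−35.1000) = 1.0819. V = [p*·78.3000 + (1−p*)·31.5628]/1.29 = 53.4516. B = V − Δ·S = -4.9699.
Root portfolio cost Δ·54+B reproduces V0=53.4516.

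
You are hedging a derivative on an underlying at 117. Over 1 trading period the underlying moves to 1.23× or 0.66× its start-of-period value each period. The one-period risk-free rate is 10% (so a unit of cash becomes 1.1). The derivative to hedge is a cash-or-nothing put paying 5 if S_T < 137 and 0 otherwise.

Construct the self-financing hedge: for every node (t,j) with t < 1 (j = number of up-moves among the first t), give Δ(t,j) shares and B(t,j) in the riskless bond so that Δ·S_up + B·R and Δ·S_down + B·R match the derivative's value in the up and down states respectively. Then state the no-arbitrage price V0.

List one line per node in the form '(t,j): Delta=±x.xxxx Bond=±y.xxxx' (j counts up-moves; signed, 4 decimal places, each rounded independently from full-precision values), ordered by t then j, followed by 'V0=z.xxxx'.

Risk-neutral probability p* = (R−d)/(u−d) = (1.1−0.66)/(1.23−0.66) = 0.7719.
At expiry t=1: V(1,0)=5.0000, V(1,1)=0.0000
  t=0,j=0: stock 117.0000 → up 143.9100 (V=0.0000), down 77.2200 (V=5.0000). Price 1.0367; hedge Δ=-0.0750, bond B=9.8086.
The time-0 hedge costs 1.0367, which is the no-arbitrage price.

(0,0): Delta=-0.0750 Bond=9.8086
V0=1.0367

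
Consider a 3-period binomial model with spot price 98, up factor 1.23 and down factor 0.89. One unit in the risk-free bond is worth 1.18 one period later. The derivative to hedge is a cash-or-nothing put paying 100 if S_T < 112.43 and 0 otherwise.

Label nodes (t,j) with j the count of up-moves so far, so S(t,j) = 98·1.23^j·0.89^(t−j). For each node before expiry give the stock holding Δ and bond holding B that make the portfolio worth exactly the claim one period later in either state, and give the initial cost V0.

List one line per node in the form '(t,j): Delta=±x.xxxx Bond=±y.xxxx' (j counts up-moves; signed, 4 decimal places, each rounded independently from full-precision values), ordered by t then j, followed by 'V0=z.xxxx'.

The replicating-portfolio and risk-neutral prices coincide; use p* = (1.18−0.89)/(1.23−0.89) = 0.8529 for the latter.
Terminal values V(3,·): V(3,0)=100.0000, V(3,1)=100.0000, V(3,2)=0.0000, V(3,3)=0.0000
Node (2,0) S=77.6258: V=(p*·100.0000+(1−p*)·100.0000)/1.18=84.7458; Δ=(100.0000−100.0000)/(95.4797−69.0870)=0.0000; B=V−Δ·S=84.7458
Node (2,1) S=107.2806: V=(p*·0.0000+(1−p*)·100.0000)/1.18=12.4626; Δ=(0.0000−100.0000)/(131.9551−95.4797)=-2.7416; B=V−Δ·S=306.5803
Node (2,2) S=148.2642: V=(p*·0.0000+(1−p*)·0.0000)/1.18=0.0000; Δ=(0.0000−0.0000)/(182.3650−131.9551)=0.0000; B=V−Δ·S=0.0000
Node (1,0) S=87.2200: V=(p*·12.4626+(1−p*)·84.7458)/1.18=19.5699; Δ=(12.4626−84.7458)/(107.2806−77.6258)=-2.4375; B=V−Δ·S=232.1674
Node (1,1) S=120.5400: V=(p*·0.0000+(1−p*)·12.4626)/1.18=1.5532; Δ=(0.0000−12.4626)/(148.2642−107.2806)=-0.3041; B=V−Δ·S=38.2079
Node (0,0) S=98.0000: V=(p*·1.5532+(1−p*)·19.5699)/1.18=3.5616; Δ=(1.5532−19.5699)/(120.5400−87.2200)=-0.5407; B=V−Δ·S=56.5520
The time-0 hedge costs 3.5616, which is the no-arbitrage price.

(0,0): Delta=-0.5407 Bond=56.5520
(1,0): Delta=-2.4375 Bond=232.1674
(1,1): Delta=-0.3041 Bond=38.2079
(2,0): Delta=0.0000 Bond=84.7458
(2,1): Delta=-2.7416 Bond=306.5803
(2,2): Delta=0.0000 Bond=0.0000
V0=3.5616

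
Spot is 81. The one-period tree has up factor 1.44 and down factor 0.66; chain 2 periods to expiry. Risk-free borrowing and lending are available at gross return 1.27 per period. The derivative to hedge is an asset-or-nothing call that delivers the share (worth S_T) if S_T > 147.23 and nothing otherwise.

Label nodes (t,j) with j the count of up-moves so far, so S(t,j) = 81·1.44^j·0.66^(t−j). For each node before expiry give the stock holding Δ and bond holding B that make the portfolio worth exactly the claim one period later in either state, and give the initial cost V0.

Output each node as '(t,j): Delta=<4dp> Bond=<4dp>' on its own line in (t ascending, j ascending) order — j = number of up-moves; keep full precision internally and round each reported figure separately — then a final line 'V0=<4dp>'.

Since d<R<u, set p* = (R−d)/(u−d) = 0.7821; price each node as the discounted p*-expectation of its children.
At expiry t=2: V(2,0)=0.0000, V(2,1)=0.0000, V(2,2)=167.9616
Node (1,0) S=53.4600: V=(p*·0.0000+(1−p*)·0.0000)/1.27=0.0000; Δ=(0.0000−0.0000)/(76.9824−35.2836)=0.0000; B=V−Δ·S=0.0000
Node (1,1) S=116.6400: V=(p*·167.9616+(1−p*)·0.0000)/1.27=103.4288; Δ=(167.9616−0.0000)/(167.9616−76.9824)=1.8462; B=V−Δ·S=-111.9066
Node (0,0) S=81.0000: V=(p*·103.4288+(1−p*)·0.0000)/1.27=63.6903; Δ=(103.4288−0.0000)/(116.6400−53.4600)=1.6370; B=V−Δ·S=-68.9108
Check: Δ(0,0)·S0 + B(0,0) = 63.6903 = V0.

(0,0): Delta=1.6370 Bond=-68.9108
(1,0): Delta=0.0000 Bond=0.0000
(1,1): Delta=1.8462 Bond=-111.9066
V0=63.6903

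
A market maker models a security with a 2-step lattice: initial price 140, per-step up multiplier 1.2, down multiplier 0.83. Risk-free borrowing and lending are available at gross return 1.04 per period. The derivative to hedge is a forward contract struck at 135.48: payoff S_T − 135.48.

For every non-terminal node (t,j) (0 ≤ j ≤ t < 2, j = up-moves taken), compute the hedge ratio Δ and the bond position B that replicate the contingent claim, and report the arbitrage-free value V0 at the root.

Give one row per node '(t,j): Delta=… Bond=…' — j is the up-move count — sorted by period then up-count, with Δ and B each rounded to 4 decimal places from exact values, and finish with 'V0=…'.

(0,0): Delta=1.0000 Bond=-125.2589
(1,0): Delta=1.0000 Bond=-130.2692
(1,1): Delta=1.0000 Bond=-130.2692
V0=14.7411

The replicating-portfolio and risk-neutral prices coincide; use p* = (1.04−0.83)/(1.2−0.83) = 0.5676 for the latter.
At expiry t=2: V(2,0)=-39.0340, V(2,1)=3.9600, V(2,2)=66.1200
Node (1,0) S=116.2000: V=(p*·3.9600+(1−p*)·-39.0340)/1.04=-14.0692; Δ=(3.9600−-39.0340)/(139.4400−96.4460)=1.0000; B=V−Δ·S=-130.2692
Node (1,1) S=168.0000: V=(p*·66.1200+(1−p*)·3.9600)/1.04=37.7308; Δ=(66.1200−3.9600)/(201.6000−139.4400)=1.0000; B=V−Δ·S=-130.2692
Node (0,0) S=140.0000: V=(p*·37.7308+(1−p*)·-14.0692)/1.04=14.7411; Δ=(37.7308−-14.0692)/(168.0000−116.2000)=1.0000; B=V−Δ·S=-125.2589
Root portfolio cost Δ·140+B reproduces V0=14.7411.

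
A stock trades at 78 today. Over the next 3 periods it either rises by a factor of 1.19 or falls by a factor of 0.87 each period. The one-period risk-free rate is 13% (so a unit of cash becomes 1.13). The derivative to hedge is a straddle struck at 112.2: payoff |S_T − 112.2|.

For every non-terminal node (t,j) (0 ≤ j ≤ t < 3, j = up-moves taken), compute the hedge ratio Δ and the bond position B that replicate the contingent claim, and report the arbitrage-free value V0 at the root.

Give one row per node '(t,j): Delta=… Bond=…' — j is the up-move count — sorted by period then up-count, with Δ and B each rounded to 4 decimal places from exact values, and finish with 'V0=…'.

(0,0): Delta=-0.2029 Bond=29.8895
(1,0): Delta=-1.0000 Bond=87.8691
(1,1): Delta=-0.0684 Bond=21.2919
(2,0): Delta=-1.0000 Bond=99.2920
(2,1): Delta=-1.0000 Bond=99.2920
(2,2): Delta=0.0888 Bond=6.6986
V0=14.0664

Since d<R<u, set p* = (R−d)/(u−d) = 0.8125; price each node as the discounted p*-expectation of its children.
Terminal payoffs: V(3,0)=60.8368, V(3,1)=41.9445, V(3,2)=16.1035, V(3,3)=19.2424
(2,0): S=59.0382. Δ = (V_up−V_dn)/(S_up−S_dn) = (41.9445−60.8368)/(70.2555−51.3632) = -1.0000. V = [p*·41.9445 + (1−p*)·60.8368]/1.13 = 40.2538. B = V − Δ·S = 99.2920.
(2,1): S=80.7534. Δ = (V_up−V_dn)/(S_up−S_dn) = (16.1035−41.9445)/(96.0965−70.2555) = -1.0000. V = [p*·16.1035 + (1−p*)·41.9445]/1.13 = 18.5386. B = V − Δ·S = 99.2920.
(2,2): S=110.4558. Δ = (V_up−V_dn)/(S_up−S_dn) = (19.2424−16.1035)/(131.4424−96.0965) = 0.0888. V = [p*·19.2424 + (1−p*)·16.1035]/1.13 = 16.5078. B = V − Δ·S = 6.6986.
(1,0): S=67.8600. Δ = (V_up−V_dn)/(S_up−S_dn) = (18.5386−40.2538)/(80.7534−59.0382) = -1.0000. V = [p*·18.5386 + (1−p*)·40.2538]/1.13 = 20.0091. B = V − Δ·S = 87.8691.
(1,1): S=92.8200. Δ = (V_up−V_dn)/(S_up−S_dn) = (16.5078−18.5386)/(110.4558−80.7534) = -0.0684. V = [p*·16.5078 + (1−p*)·18.5386]/1.13 = 14.9457. B = V − Δ·S = 21.2919.
(0,0): S=78.0000. Δ = (V_up−V_dn)/(S_up−S_dn) = (14.9457−20.0091)/(92.8200−67.8600) = -0.2029. V = [p*·14.9457 + (1−p*)·20.0091]/1.13 = 14.0664. B = V − Δ·S = 29.8895.
Root portfolio cost Δ·78+B reproduces V0=14.0664.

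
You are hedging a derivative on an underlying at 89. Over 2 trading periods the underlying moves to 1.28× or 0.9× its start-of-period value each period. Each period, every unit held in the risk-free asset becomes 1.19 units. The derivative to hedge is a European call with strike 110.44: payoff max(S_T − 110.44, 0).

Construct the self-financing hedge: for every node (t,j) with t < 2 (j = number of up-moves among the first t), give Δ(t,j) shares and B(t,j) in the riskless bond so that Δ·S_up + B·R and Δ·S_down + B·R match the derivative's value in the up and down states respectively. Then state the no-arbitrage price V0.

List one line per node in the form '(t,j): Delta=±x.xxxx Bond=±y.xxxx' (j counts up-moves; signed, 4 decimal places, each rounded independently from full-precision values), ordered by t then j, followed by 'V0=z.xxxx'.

(0,0): Delta=0.6708 Bond=-45.1552
(1,0): Delta=0.0000 Bond=0.0000
(1,1): Delta=0.8172 Bond=-70.4110
V0=14.5500

The replicating-portfolio and risk-neutral prices coincide; use p* = (1.19−0.9)/(1.28−0.9) = 0.7632 for the latter.
Terminal payoffs: V(2,0)=0.0000, V(2,1)=0.0000, V(2,2)=35.3776
(1,0): S=80.1000. Δ = (V_up−V_dn)/(S_up−S_dn) = (0.0000−0.0000)/(102.5280−72.0900) = 0.0000. V = [p*·0.0000 + (1−p*)·0.0000]/1.19 = 0.0000. B = V − Δ·S = 0.0000.
(1,1): S=113.9200. Δ = (V_up−V_dn)/(S_up−S_dn) = (35.3776−0.0000)/(145.8176−102.5280) = 0.8172. V = [p*·35.3776 + (1−p*)·0.0000]/1.19 = 22.6880. B = V − Δ·S = -70.4110.
(0,0): S=89.0000. Δ = (V_up−V_dn)/(S_up−S_dn) = (22.6880−0.0000)/(113.9200−80.1000) = 0.6708. V = [p*·22.6880 + (1−p*)·0.0000]/1.19 = 14.5500. B = V − Δ·S = -45.1552.
Check: Δ(0,0)·S0 + B(0,0) = 14.5500 = V0.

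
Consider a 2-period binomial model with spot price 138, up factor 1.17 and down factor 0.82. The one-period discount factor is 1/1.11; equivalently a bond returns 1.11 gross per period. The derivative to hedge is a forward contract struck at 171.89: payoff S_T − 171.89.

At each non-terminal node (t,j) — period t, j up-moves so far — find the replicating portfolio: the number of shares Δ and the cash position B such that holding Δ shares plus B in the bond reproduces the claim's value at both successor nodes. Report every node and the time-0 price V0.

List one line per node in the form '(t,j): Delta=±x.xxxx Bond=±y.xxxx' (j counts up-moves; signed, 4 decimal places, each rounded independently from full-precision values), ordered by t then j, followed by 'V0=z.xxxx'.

Risk-neutral probability p* = (R−d)/(u−d) = (1.11−0.82)/(1.17−0.82) = 0.8286.
Terminal payoffs: V(2,0)=-79.0988, V(2,1)=-39.4928, V(2,2)=17.0182
(1,0): S=113.1600. Δ = (V_up−V_dn)/(S_up−S_dn) = (-39.4928−-79.0988)/(132.3972−92.7912) = 1.0000. V = [p*·-39.4928 + (1−p*)·-79.0988]/1.11 = -41.6959. B = V − Δ·S = -154.8559.
(1,1): S=161.4600. Δ = (V_up−V_dn)/(S_up−S_dn) = (17.0182−-39.4928)/(188.9082−132.3972) = 1.0000. V = [p*·17.0182 + (1−p*)·-39.4928]/1.11 = 6.6041. B = V − Δ·S = -154.8559.
(0,0): S=138.0000. Δ = (V_up−V_dn)/(S_up−S_dn) = (6.6041−-41.6959)/(161.4600−113.1600) = 1.0000. V = [p*·6.6041 + (1−p*)·-41.6959]/1.11 = -1.5098. B = V − Δ·S = -139.5098.
The time-0 hedge costs -1.5098, which is the no-arbitrage price.

(0,0): Delta=1.0000 Bond=-139.5098
(1,0): Delta=1.0000 Bond=-154.8559
(1,1): Delta=1.0000 Bond=-154.8559
V0=-1.5098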